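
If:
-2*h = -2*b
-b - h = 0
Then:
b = 0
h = 0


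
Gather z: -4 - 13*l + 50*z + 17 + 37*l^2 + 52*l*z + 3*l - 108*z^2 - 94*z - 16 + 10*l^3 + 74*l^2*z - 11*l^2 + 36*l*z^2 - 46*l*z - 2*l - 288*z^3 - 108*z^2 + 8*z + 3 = 10*l^3 + 26*l^2 - 12*l - 288*z^3 + z^2*(36*l - 216) + z*(74*l^2 + 6*l - 36)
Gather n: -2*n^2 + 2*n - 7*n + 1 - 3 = -2*n^2 - 5*n - 2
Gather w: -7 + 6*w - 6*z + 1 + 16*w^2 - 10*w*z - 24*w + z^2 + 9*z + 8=16*w^2 + w*(-10*z - 18) + z^2 + 3*z + 2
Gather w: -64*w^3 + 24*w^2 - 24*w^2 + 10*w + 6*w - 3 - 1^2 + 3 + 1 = -64*w^3 + 16*w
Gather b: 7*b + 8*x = 7*b + 8*x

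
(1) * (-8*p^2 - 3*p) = -8*p^2 - 3*p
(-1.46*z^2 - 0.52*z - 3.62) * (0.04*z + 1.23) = -0.0584*z^3 - 1.8166*z^2 - 0.7844*z - 4.4526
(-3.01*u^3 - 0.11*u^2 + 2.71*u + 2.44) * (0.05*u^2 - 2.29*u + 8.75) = -0.1505*u^5 + 6.8874*u^4 - 25.9501*u^3 - 7.0464*u^2 + 18.1249*u + 21.35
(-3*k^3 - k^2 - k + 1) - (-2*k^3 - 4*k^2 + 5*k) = -k^3 + 3*k^2 - 6*k + 1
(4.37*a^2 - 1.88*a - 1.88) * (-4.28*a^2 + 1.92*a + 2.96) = -18.7036*a^4 + 16.4368*a^3 + 17.372*a^2 - 9.1744*a - 5.5648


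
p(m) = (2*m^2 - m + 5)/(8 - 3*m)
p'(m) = (4*m - 1)/(8 - 3*m) + 3*(2*m^2 - m + 5)/(8 - 3*m)^2 = (-6*m^2 + 32*m + 7)/(9*m^2 - 48*m + 64)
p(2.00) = 5.50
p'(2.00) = 11.75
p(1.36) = 1.87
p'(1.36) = 2.57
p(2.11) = 7.06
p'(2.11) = 17.14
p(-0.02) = 0.62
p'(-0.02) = 0.10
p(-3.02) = 1.54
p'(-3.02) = -0.50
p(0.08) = 0.64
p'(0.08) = 0.16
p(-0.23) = 0.61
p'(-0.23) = -0.01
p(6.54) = -7.23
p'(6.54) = -0.30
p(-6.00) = 3.19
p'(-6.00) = -0.59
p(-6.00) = 3.19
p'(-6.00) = -0.59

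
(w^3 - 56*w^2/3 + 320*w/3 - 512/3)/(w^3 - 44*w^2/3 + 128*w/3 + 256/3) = (3*w - 8)/(3*w + 4)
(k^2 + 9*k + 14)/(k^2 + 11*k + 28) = (k + 2)/(k + 4)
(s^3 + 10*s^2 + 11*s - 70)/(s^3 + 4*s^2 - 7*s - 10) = (s + 7)/(s + 1)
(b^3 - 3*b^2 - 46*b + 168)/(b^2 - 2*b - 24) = (b^2 + 3*b - 28)/(b + 4)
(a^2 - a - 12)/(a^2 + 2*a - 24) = (a + 3)/(a + 6)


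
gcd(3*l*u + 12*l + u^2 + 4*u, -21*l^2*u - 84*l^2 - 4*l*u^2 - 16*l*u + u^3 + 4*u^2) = 3*l*u + 12*l + u^2 + 4*u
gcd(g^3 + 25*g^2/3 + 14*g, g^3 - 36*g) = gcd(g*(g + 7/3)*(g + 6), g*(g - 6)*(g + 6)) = g^2 + 6*g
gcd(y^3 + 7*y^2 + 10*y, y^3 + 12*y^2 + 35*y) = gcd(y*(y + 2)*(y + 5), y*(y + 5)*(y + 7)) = y^2 + 5*y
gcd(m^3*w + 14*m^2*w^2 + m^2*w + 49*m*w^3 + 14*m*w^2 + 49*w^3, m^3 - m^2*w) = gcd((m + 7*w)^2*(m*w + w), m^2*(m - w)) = 1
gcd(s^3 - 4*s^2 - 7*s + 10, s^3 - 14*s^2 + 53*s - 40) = s^2 - 6*s + 5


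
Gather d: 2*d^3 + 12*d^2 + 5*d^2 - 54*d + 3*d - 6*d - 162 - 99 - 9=2*d^3 + 17*d^2 - 57*d - 270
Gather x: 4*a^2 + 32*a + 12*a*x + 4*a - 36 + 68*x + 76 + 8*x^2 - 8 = 4*a^2 + 36*a + 8*x^2 + x*(12*a + 68) + 32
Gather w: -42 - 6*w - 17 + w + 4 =-5*w - 55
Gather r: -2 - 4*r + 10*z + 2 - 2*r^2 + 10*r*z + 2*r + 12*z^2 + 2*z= -2*r^2 + r*(10*z - 2) + 12*z^2 + 12*z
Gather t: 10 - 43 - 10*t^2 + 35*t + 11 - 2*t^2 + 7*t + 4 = -12*t^2 + 42*t - 18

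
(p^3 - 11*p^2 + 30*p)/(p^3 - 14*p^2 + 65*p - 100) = p*(p - 6)/(p^2 - 9*p + 20)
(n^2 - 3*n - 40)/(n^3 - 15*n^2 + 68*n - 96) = (n + 5)/(n^2 - 7*n + 12)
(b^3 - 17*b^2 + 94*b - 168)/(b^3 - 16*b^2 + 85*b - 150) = (b^2 - 11*b + 28)/(b^2 - 10*b + 25)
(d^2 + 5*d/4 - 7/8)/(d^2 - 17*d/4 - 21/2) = (d - 1/2)/(d - 6)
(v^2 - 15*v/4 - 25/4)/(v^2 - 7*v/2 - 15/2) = (4*v + 5)/(2*(2*v + 3))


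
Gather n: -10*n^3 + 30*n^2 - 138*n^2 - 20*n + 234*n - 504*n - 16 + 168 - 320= -10*n^3 - 108*n^2 - 290*n - 168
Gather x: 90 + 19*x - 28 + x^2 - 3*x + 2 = x^2 + 16*x + 64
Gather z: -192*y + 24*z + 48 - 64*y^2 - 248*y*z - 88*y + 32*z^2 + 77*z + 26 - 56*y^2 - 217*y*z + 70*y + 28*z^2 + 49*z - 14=-120*y^2 - 210*y + 60*z^2 + z*(150 - 465*y) + 60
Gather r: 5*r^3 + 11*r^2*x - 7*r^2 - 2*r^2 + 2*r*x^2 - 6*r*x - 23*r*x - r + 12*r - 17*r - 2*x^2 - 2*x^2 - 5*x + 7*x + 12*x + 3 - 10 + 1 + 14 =5*r^3 + r^2*(11*x - 9) + r*(2*x^2 - 29*x - 6) - 4*x^2 + 14*x + 8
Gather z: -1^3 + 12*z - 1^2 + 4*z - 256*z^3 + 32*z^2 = -256*z^3 + 32*z^2 + 16*z - 2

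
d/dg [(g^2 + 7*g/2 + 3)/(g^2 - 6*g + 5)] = (-19*g^2 + 8*g + 71)/(2*(g^4 - 12*g^3 + 46*g^2 - 60*g + 25))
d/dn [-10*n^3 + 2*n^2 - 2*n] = -30*n^2 + 4*n - 2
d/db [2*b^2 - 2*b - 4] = 4*b - 2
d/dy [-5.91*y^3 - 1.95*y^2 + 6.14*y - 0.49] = -17.73*y^2 - 3.9*y + 6.14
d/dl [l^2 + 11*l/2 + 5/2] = 2*l + 11/2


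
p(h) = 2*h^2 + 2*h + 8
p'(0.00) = 2.00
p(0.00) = 8.00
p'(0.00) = 2.00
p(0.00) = 8.00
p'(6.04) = 26.16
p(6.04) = 93.04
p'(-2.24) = -6.96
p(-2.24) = 13.56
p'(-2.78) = -9.12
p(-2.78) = 17.90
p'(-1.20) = -2.80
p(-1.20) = 8.48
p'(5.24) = 22.96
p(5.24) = 73.40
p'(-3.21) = -10.84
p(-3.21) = 22.19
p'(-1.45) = -3.80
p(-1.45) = 9.30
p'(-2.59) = -8.36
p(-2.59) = 16.24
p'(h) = 4*h + 2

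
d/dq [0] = 0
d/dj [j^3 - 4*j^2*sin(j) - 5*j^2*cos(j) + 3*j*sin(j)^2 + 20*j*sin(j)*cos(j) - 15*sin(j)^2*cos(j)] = 5*j^2*sin(j) - 4*j^2*cos(j) + 3*j^2 - 8*j*sin(j) + 3*j*sin(2*j) - 10*j*cos(j) + 20*j*cos(2*j) + 15*sin(j)/4 + 10*sin(2*j) - 45*sin(3*j)/4 - 3*cos(2*j)/2 + 3/2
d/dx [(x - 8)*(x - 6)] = 2*x - 14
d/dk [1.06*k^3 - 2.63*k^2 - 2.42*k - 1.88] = 3.18*k^2 - 5.26*k - 2.42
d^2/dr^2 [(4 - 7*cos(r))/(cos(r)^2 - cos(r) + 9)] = (-63*sin(r)^4*cos(r) + 9*sin(r)^4 + 209*sin(r)^2 - 1193*cos(r)/2 + 81*cos(3*r) + 7*cos(5*r)/2 - 28)/(sin(r)^2 + cos(r) - 10)^3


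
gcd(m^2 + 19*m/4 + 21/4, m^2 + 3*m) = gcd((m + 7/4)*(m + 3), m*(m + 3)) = m + 3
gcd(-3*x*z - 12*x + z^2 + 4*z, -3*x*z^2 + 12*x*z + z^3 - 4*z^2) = 3*x - z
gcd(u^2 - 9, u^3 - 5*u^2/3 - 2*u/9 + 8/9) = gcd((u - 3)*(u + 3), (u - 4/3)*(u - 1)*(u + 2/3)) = 1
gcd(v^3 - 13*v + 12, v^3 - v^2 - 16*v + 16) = v^2 + 3*v - 4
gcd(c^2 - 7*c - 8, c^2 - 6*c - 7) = c + 1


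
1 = 1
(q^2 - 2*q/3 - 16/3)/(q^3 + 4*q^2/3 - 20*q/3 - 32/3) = 1/(q + 2)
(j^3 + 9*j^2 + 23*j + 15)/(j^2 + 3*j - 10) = (j^2 + 4*j + 3)/(j - 2)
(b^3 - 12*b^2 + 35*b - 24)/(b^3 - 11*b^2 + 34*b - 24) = (b^2 - 11*b + 24)/(b^2 - 10*b + 24)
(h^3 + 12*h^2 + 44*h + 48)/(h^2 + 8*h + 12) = h + 4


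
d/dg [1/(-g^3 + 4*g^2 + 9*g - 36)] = (3*g^2 - 8*g - 9)/(g^3 - 4*g^2 - 9*g + 36)^2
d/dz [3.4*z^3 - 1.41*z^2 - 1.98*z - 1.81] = 10.2*z^2 - 2.82*z - 1.98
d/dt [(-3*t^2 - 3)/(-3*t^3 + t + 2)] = 3*(-2*t*(-3*t^3 + t + 2) - (t^2 + 1)*(9*t^2 - 1))/(-3*t^3 + t + 2)^2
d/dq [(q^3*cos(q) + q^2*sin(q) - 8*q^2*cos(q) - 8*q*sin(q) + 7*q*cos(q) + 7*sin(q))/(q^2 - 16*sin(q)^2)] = (-2*(q - 8*sin(2*q))*(q^3*cos(q) + q^2*sin(q) - 8*q^2*cos(q) - 8*q*sin(q) + 7*q*cos(q) + 7*sin(q)) + (q^2 - 16*sin(q)^2)*(-q^3*sin(q) + 8*q^2*sin(q) + 4*q^2*cos(q) - 5*q*sin(q) - 24*q*cos(q) - 8*sin(q) + 14*cos(q)))/(q^2 - 16*sin(q)^2)^2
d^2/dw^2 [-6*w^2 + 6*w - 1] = -12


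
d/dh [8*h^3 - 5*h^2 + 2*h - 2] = 24*h^2 - 10*h + 2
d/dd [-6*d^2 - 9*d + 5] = -12*d - 9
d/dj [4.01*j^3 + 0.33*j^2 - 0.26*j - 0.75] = 12.03*j^2 + 0.66*j - 0.26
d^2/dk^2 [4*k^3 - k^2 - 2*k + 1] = 24*k - 2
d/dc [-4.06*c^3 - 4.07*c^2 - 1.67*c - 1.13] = -12.18*c^2 - 8.14*c - 1.67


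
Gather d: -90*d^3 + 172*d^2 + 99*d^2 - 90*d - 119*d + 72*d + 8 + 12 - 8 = -90*d^3 + 271*d^2 - 137*d + 12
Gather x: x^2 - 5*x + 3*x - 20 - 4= x^2 - 2*x - 24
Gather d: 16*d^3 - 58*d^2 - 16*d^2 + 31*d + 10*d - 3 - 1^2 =16*d^3 - 74*d^2 + 41*d - 4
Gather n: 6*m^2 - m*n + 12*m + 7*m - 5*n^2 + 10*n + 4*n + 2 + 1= 6*m^2 + 19*m - 5*n^2 + n*(14 - m) + 3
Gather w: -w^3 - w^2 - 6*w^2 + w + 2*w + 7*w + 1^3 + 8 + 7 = -w^3 - 7*w^2 + 10*w + 16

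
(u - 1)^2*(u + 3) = u^3 + u^2 - 5*u + 3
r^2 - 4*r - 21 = (r - 7)*(r + 3)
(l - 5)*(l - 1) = l^2 - 6*l + 5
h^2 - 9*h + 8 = (h - 8)*(h - 1)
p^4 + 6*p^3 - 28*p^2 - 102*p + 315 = (p - 3)^2*(p + 5)*(p + 7)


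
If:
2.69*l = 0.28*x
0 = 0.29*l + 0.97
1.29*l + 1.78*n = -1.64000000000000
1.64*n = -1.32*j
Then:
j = -1.87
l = -3.34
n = 1.50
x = -32.13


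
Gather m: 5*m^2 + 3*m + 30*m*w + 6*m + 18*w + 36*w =5*m^2 + m*(30*w + 9) + 54*w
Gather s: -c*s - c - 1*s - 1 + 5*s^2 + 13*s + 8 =-c + 5*s^2 + s*(12 - c) + 7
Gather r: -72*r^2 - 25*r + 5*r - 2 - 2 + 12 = -72*r^2 - 20*r + 8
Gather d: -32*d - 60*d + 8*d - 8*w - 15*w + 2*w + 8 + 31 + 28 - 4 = -84*d - 21*w + 63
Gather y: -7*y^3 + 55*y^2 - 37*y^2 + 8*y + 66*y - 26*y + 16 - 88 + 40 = -7*y^3 + 18*y^2 + 48*y - 32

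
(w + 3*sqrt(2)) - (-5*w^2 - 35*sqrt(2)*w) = 5*w^2 + w + 35*sqrt(2)*w + 3*sqrt(2)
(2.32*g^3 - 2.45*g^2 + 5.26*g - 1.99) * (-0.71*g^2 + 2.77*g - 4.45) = -1.6472*g^5 + 8.1659*g^4 - 20.8451*g^3 + 26.8856*g^2 - 28.9193*g + 8.8555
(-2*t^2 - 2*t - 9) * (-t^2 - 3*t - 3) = 2*t^4 + 8*t^3 + 21*t^2 + 33*t + 27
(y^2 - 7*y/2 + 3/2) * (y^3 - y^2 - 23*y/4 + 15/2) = y^5 - 9*y^4/2 - 3*y^3/4 + 209*y^2/8 - 279*y/8 + 45/4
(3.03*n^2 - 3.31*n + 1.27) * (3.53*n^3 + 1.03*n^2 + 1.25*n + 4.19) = 10.6959*n^5 - 8.5634*n^4 + 4.8613*n^3 + 9.8663*n^2 - 12.2814*n + 5.3213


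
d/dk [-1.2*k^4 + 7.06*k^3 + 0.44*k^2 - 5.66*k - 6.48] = -4.8*k^3 + 21.18*k^2 + 0.88*k - 5.66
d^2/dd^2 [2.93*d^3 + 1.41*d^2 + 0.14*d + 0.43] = 17.58*d + 2.82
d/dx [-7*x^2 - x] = -14*x - 1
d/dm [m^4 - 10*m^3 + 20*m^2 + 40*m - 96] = 4*m^3 - 30*m^2 + 40*m + 40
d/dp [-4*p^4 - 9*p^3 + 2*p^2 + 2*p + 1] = -16*p^3 - 27*p^2 + 4*p + 2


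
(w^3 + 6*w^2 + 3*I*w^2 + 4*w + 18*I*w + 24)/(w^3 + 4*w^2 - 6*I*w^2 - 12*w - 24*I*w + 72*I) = (w^2 + 3*I*w + 4)/(w^2 + w*(-2 - 6*I) + 12*I)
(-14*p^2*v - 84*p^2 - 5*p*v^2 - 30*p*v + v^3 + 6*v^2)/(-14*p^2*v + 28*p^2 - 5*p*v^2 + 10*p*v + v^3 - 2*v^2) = (v + 6)/(v - 2)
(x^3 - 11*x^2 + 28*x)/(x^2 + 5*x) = (x^2 - 11*x + 28)/(x + 5)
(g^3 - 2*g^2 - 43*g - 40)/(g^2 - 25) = (g^2 - 7*g - 8)/(g - 5)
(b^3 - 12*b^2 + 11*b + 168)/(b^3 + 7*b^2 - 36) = (b^2 - 15*b + 56)/(b^2 + 4*b - 12)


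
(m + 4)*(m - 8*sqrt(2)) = m^2 - 8*sqrt(2)*m + 4*m - 32*sqrt(2)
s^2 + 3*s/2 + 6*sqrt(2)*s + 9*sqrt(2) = (s + 3/2)*(s + 6*sqrt(2))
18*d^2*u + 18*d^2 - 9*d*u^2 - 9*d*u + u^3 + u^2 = (-6*d + u)*(-3*d + u)*(u + 1)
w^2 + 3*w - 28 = (w - 4)*(w + 7)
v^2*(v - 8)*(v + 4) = v^4 - 4*v^3 - 32*v^2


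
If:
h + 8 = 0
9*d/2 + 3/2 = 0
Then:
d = -1/3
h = -8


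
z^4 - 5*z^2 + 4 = (z - 2)*(z - 1)*(z + 1)*(z + 2)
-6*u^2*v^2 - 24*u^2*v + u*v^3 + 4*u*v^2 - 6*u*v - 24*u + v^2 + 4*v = (-6*u + v)*(v + 4)*(u*v + 1)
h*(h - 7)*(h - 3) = h^3 - 10*h^2 + 21*h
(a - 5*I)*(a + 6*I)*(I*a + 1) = I*a^3 + 31*I*a + 30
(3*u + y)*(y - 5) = 3*u*y - 15*u + y^2 - 5*y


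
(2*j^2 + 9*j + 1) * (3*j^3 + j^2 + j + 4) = 6*j^5 + 29*j^4 + 14*j^3 + 18*j^2 + 37*j + 4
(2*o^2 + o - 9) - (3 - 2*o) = 2*o^2 + 3*o - 12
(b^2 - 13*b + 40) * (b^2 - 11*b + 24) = b^4 - 24*b^3 + 207*b^2 - 752*b + 960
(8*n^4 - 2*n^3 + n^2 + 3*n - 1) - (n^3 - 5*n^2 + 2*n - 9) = 8*n^4 - 3*n^3 + 6*n^2 + n + 8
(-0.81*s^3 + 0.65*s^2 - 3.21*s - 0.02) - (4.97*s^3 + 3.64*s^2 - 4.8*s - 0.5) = -5.78*s^3 - 2.99*s^2 + 1.59*s + 0.48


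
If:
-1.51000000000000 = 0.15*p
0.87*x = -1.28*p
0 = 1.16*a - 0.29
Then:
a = 0.25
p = -10.07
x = 14.81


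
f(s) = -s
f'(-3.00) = -1.00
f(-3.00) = 3.00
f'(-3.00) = -1.00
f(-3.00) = 3.00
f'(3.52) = -1.00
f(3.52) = -3.52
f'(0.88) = -1.00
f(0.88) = -0.88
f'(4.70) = -1.00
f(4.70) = -4.70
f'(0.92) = -1.00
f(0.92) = -0.92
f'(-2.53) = -1.00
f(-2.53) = 2.53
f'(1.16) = -1.00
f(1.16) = -1.16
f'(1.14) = -1.00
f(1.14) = -1.14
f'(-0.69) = -1.00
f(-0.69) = 0.69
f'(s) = -1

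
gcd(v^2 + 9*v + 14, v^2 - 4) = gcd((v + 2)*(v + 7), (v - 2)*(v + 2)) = v + 2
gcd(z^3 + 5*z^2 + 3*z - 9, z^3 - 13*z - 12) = z + 3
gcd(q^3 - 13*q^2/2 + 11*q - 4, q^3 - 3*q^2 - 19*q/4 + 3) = q^2 - 9*q/2 + 2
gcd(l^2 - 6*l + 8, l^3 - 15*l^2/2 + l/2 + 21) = l - 2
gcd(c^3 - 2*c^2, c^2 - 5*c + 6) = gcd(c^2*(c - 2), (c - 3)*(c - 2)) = c - 2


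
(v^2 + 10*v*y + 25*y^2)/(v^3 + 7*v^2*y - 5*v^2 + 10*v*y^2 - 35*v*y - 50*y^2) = (v + 5*y)/(v^2 + 2*v*y - 5*v - 10*y)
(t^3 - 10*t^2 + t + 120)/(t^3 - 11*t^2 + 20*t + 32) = (t^2 - 2*t - 15)/(t^2 - 3*t - 4)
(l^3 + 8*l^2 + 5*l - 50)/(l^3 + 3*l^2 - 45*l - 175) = (l - 2)/(l - 7)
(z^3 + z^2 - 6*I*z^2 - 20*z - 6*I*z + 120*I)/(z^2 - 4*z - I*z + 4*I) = (z^2 + z*(5 - 6*I) - 30*I)/(z - I)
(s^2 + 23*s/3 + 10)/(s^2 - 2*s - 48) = (s + 5/3)/(s - 8)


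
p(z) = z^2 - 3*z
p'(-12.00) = -27.00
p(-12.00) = 180.00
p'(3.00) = 3.00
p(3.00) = 0.00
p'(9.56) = 16.12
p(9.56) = 62.71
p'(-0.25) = -3.50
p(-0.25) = 0.81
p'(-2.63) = -8.26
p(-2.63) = 14.81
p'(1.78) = 0.56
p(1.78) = -2.17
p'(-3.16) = -9.32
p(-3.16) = 19.47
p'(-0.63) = -4.26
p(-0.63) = 2.29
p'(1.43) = -0.14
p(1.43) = -2.25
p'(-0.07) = -3.14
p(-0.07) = 0.21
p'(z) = 2*z - 3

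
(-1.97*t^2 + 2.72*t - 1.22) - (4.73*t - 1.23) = -1.97*t^2 - 2.01*t + 0.01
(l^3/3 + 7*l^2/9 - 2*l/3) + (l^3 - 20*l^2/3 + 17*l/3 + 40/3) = 4*l^3/3 - 53*l^2/9 + 5*l + 40/3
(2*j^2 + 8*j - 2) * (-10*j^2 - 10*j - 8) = -20*j^4 - 100*j^3 - 76*j^2 - 44*j + 16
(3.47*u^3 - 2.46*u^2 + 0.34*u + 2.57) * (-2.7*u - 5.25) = -9.369*u^4 - 11.5755*u^3 + 11.997*u^2 - 8.724*u - 13.4925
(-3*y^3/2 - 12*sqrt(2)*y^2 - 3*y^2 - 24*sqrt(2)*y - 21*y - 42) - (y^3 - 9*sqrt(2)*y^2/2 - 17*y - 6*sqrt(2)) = -5*y^3/2 - 15*sqrt(2)*y^2/2 - 3*y^2 - 24*sqrt(2)*y - 4*y - 42 + 6*sqrt(2)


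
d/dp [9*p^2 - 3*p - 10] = 18*p - 3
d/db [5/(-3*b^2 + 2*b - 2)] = 10*(3*b - 1)/(3*b^2 - 2*b + 2)^2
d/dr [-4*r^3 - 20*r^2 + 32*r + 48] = -12*r^2 - 40*r + 32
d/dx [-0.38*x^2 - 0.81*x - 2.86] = -0.76*x - 0.81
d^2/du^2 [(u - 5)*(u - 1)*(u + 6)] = 6*u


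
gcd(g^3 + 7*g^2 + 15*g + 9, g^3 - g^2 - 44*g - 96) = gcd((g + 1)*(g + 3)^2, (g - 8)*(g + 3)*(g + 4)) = g + 3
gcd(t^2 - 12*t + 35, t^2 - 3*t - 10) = t - 5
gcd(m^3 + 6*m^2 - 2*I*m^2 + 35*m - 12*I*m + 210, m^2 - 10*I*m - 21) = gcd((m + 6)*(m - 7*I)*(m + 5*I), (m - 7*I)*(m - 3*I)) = m - 7*I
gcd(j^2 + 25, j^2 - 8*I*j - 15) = j - 5*I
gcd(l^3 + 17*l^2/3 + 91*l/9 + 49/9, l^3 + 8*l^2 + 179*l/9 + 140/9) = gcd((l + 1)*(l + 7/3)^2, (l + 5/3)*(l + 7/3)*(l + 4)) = l + 7/3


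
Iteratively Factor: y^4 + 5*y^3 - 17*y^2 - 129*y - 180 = (y + 4)*(y^3 + y^2 - 21*y - 45) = (y + 3)*(y + 4)*(y^2 - 2*y - 15) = (y - 5)*(y + 3)*(y + 4)*(y + 3)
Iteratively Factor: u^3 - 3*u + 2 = (u + 2)*(u^2 - 2*u + 1) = (u - 1)*(u + 2)*(u - 1)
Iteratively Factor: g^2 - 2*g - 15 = (g + 3)*(g - 5)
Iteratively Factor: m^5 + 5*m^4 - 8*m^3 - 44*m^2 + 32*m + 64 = (m - 2)*(m^4 + 7*m^3 + 6*m^2 - 32*m - 32) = (m - 2)^2*(m^3 + 9*m^2 + 24*m + 16) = (m - 2)^2*(m + 4)*(m^2 + 5*m + 4) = (m - 2)^2*(m + 4)^2*(m + 1)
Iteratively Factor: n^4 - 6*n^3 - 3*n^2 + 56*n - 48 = (n - 4)*(n^3 - 2*n^2 - 11*n + 12) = (n - 4)*(n + 3)*(n^2 - 5*n + 4) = (n - 4)*(n - 1)*(n + 3)*(n - 4)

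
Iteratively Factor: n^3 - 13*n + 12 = (n - 1)*(n^2 + n - 12) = (n - 3)*(n - 1)*(n + 4)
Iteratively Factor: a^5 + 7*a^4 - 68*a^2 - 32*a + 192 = (a + 3)*(a^4 + 4*a^3 - 12*a^2 - 32*a + 64) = (a - 2)*(a + 3)*(a^3 + 6*a^2 - 32) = (a - 2)*(a + 3)*(a + 4)*(a^2 + 2*a - 8) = (a - 2)^2*(a + 3)*(a + 4)*(a + 4)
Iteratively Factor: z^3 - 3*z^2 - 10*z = (z)*(z^2 - 3*z - 10) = z*(z - 5)*(z + 2)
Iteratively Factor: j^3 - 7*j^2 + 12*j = (j - 4)*(j^2 - 3*j) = j*(j - 4)*(j - 3)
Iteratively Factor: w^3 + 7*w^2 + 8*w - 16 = (w + 4)*(w^2 + 3*w - 4) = (w - 1)*(w + 4)*(w + 4)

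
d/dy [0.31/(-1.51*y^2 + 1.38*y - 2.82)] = (0.9362*y - 0.4278)/(1.51*y^2 - 1.38*y + 2.82)^2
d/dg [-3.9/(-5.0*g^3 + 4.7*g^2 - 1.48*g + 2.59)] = (-58.5*g^2 + 36.66*g - 5.772)/(5.0*g^3 - 4.7*g^2 + 1.48*g - 2.59)^2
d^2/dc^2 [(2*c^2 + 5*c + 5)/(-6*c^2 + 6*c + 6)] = 7*(-c^3 - 3*c^2 - 1)/(3*(c^6 - 3*c^5 + 5*c^3 - 3*c - 1))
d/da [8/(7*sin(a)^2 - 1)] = -224*sin(2*a)/(7*cos(2*a) - 5)^2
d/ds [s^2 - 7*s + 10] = 2*s - 7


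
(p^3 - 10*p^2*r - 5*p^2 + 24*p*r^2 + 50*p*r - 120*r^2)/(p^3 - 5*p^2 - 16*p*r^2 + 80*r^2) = (p - 6*r)/(p + 4*r)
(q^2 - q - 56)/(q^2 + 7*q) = (q - 8)/q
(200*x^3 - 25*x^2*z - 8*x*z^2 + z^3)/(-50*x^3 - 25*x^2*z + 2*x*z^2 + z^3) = (-8*x + z)/(2*x + z)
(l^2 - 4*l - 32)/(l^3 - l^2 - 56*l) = (l + 4)/(l*(l + 7))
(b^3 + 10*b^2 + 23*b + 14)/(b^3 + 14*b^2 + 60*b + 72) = (b^2 + 8*b + 7)/(b^2 + 12*b + 36)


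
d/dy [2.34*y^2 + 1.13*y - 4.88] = 4.68*y + 1.13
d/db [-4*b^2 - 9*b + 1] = -8*b - 9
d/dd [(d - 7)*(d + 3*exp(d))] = d + (d - 7)*(3*exp(d) + 1) + 3*exp(d)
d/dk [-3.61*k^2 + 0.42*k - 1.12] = 0.42 - 7.22*k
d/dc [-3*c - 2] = -3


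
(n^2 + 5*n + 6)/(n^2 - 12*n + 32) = (n^2 + 5*n + 6)/(n^2 - 12*n + 32)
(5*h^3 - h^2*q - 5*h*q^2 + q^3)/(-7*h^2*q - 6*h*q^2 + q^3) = (5*h^2 - 6*h*q + q^2)/(q*(-7*h + q))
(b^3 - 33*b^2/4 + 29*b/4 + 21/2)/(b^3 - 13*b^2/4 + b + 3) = (b - 7)/(b - 2)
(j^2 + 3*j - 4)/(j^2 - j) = (j + 4)/j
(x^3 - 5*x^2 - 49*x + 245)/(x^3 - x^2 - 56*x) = (x^2 - 12*x + 35)/(x*(x - 8))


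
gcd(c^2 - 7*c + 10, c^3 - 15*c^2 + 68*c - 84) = c - 2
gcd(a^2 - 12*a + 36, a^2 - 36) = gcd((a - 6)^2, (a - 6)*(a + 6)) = a - 6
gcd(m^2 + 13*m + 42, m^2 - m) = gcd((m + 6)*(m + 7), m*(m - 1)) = 1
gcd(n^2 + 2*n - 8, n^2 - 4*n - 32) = n + 4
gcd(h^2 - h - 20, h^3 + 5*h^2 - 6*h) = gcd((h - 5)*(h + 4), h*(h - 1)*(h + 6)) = 1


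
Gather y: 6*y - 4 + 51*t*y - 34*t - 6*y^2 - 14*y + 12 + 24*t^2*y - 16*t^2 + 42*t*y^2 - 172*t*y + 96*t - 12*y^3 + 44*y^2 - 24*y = -16*t^2 + 62*t - 12*y^3 + y^2*(42*t + 38) + y*(24*t^2 - 121*t - 32) + 8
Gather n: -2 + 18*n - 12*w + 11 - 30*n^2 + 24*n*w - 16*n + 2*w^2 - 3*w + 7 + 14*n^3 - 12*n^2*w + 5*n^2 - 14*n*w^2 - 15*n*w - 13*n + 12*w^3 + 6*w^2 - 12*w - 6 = 14*n^3 + n^2*(-12*w - 25) + n*(-14*w^2 + 9*w - 11) + 12*w^3 + 8*w^2 - 27*w + 10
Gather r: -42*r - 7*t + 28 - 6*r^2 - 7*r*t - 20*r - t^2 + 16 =-6*r^2 + r*(-7*t - 62) - t^2 - 7*t + 44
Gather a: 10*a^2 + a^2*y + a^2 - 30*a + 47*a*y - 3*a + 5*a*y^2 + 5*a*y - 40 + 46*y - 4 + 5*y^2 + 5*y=a^2*(y + 11) + a*(5*y^2 + 52*y - 33) + 5*y^2 + 51*y - 44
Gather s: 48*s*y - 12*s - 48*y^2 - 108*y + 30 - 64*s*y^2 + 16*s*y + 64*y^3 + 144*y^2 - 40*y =s*(-64*y^2 + 64*y - 12) + 64*y^3 + 96*y^2 - 148*y + 30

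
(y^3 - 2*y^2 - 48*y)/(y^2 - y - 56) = y*(y + 6)/(y + 7)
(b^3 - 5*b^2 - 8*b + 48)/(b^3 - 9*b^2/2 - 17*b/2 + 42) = 2*(b - 4)/(2*b - 7)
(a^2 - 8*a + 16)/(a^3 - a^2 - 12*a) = (a - 4)/(a*(a + 3))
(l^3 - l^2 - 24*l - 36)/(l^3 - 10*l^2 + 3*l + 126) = (l + 2)/(l - 7)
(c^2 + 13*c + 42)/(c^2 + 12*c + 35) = (c + 6)/(c + 5)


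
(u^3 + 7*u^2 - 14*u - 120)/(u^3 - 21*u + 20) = (u + 6)/(u - 1)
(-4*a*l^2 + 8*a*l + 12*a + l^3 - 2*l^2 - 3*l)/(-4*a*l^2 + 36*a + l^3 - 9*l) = (l + 1)/(l + 3)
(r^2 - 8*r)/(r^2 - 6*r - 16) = r/(r + 2)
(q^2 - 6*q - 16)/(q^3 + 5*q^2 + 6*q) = (q - 8)/(q*(q + 3))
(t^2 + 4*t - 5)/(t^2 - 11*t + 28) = (t^2 + 4*t - 5)/(t^2 - 11*t + 28)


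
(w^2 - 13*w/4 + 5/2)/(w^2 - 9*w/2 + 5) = (4*w - 5)/(2*(2*w - 5))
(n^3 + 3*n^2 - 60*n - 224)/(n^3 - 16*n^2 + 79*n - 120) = (n^2 + 11*n + 28)/(n^2 - 8*n + 15)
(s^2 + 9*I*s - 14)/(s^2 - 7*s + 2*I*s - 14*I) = (s + 7*I)/(s - 7)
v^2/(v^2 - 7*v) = v/(v - 7)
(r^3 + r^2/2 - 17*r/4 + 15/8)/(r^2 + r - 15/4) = r - 1/2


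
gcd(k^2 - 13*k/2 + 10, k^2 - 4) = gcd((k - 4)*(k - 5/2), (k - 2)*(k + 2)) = 1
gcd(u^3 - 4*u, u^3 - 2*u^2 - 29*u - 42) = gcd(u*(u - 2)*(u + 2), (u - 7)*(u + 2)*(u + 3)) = u + 2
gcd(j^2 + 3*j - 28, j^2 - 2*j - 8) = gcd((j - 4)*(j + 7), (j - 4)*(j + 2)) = j - 4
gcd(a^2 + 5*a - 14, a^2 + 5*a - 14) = a^2 + 5*a - 14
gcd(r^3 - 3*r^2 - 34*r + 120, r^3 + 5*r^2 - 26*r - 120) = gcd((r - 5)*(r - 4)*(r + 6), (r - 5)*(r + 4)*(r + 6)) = r^2 + r - 30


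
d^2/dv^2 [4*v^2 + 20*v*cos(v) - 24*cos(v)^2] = -20*v*cos(v) - 96*sin(v)^2 - 40*sin(v) + 56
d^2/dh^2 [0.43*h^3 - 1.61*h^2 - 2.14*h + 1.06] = 2.58*h - 3.22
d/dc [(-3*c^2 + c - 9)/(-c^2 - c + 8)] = (4*c^2 - 66*c - 1)/(c^4 + 2*c^3 - 15*c^2 - 16*c + 64)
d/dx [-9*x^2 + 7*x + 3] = 7 - 18*x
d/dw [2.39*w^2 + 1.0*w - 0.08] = 4.78*w + 1.0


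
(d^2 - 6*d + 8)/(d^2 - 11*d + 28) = (d - 2)/(d - 7)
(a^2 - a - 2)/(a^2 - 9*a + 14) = (a + 1)/(a - 7)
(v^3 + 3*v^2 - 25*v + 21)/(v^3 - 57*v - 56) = (v^2 - 4*v + 3)/(v^2 - 7*v - 8)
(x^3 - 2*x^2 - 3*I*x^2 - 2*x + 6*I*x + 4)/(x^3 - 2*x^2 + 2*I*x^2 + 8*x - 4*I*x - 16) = (x - I)/(x + 4*I)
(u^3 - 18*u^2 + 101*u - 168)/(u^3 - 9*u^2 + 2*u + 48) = (u - 7)/(u + 2)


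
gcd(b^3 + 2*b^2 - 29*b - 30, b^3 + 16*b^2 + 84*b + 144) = b + 6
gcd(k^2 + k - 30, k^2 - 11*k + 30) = k - 5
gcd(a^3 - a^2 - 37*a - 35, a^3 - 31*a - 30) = a^2 + 6*a + 5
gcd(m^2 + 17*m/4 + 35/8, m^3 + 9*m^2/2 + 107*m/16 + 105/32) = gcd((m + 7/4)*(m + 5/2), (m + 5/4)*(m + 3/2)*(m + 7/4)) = m + 7/4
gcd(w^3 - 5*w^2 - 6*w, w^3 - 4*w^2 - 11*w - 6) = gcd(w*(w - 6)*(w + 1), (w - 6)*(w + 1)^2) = w^2 - 5*w - 6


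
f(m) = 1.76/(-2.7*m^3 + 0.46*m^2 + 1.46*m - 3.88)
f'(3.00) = 0.03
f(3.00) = -0.03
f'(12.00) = 0.00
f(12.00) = -0.00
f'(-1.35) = 9.63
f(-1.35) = 1.08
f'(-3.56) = 0.01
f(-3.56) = 0.01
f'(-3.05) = 0.03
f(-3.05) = 0.02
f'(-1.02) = 3.39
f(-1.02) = -0.87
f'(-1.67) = 0.70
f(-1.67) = 0.23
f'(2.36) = 0.07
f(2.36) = -0.05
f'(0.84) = 0.40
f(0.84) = -0.45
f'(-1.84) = 0.35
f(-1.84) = 0.15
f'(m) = 1.76*(8.1*m^2 - 0.92*m - 1.46)/(-2.7*m^3 + 0.46*m^2 + 1.46*m - 3.88)^2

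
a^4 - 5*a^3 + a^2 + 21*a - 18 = (a - 3)^2*(a - 1)*(a + 2)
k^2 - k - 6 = (k - 3)*(k + 2)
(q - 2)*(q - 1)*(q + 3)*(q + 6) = q^4 + 6*q^3 - 7*q^2 - 36*q + 36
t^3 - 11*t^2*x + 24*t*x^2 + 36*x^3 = (t - 6*x)^2*(t + x)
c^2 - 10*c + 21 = (c - 7)*(c - 3)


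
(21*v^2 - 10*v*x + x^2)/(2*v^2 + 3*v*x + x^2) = (21*v^2 - 10*v*x + x^2)/(2*v^2 + 3*v*x + x^2)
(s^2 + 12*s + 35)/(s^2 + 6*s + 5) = (s + 7)/(s + 1)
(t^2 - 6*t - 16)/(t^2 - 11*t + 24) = (t + 2)/(t - 3)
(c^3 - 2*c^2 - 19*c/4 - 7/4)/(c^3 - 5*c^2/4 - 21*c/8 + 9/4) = 2*(4*c^3 - 8*c^2 - 19*c - 7)/(8*c^3 - 10*c^2 - 21*c + 18)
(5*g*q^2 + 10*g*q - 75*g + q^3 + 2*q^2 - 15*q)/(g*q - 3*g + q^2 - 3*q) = (5*g*q + 25*g + q^2 + 5*q)/(g + q)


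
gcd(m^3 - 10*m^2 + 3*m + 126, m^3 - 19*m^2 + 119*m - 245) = m - 7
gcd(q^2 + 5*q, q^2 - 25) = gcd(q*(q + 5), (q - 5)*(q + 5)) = q + 5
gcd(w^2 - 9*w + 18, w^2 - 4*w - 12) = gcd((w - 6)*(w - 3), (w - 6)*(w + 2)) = w - 6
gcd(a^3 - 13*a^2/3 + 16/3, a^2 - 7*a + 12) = a - 4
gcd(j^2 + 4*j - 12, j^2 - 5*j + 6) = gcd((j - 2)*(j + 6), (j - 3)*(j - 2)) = j - 2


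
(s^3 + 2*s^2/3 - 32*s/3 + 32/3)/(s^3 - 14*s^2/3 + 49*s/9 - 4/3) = 3*(s^2 + 2*s - 8)/(3*s^2 - 10*s + 3)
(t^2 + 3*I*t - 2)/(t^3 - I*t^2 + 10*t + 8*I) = 1/(t - 4*I)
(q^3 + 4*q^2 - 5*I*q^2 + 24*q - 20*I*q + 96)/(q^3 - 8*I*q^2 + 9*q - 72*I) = (q + 4)/(q - 3*I)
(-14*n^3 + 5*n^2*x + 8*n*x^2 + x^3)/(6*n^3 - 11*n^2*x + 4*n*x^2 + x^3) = (14*n^2 + 9*n*x + x^2)/(-6*n^2 + 5*n*x + x^2)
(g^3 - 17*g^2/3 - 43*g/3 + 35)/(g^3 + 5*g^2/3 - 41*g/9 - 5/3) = 3*(g - 7)/(3*g + 1)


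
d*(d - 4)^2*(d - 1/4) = d^4 - 33*d^3/4 + 18*d^2 - 4*d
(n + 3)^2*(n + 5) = n^3 + 11*n^2 + 39*n + 45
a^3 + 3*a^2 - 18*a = a*(a - 3)*(a + 6)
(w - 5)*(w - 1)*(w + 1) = w^3 - 5*w^2 - w + 5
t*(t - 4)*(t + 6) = t^3 + 2*t^2 - 24*t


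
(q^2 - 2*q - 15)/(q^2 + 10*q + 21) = (q - 5)/(q + 7)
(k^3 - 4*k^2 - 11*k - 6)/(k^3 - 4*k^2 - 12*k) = (k^2 + 2*k + 1)/(k*(k + 2))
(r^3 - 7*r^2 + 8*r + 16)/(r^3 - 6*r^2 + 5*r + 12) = (r - 4)/(r - 3)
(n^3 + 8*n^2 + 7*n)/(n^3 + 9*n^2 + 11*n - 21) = n*(n + 1)/(n^2 + 2*n - 3)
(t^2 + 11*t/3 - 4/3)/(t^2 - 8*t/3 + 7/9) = 3*(t + 4)/(3*t - 7)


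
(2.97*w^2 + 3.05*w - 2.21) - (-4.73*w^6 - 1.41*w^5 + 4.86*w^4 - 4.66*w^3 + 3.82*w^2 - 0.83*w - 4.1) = 4.73*w^6 + 1.41*w^5 - 4.86*w^4 + 4.66*w^3 - 0.85*w^2 + 3.88*w + 1.89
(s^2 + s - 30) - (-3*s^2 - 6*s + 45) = 4*s^2 + 7*s - 75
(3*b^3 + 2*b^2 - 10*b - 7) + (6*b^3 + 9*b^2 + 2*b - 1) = 9*b^3 + 11*b^2 - 8*b - 8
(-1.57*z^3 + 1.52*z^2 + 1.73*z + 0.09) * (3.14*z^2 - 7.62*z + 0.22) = -4.9298*z^5 + 16.7362*z^4 - 6.4956*z^3 - 12.5656*z^2 - 0.3052*z + 0.0198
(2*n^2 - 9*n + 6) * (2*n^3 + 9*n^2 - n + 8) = 4*n^5 - 71*n^3 + 79*n^2 - 78*n + 48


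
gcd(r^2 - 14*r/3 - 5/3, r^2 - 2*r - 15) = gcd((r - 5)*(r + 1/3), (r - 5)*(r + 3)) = r - 5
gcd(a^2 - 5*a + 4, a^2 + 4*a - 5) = a - 1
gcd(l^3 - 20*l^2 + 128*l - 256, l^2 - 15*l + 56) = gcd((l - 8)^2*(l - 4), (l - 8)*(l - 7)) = l - 8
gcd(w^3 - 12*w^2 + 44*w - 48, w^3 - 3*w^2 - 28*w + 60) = w^2 - 8*w + 12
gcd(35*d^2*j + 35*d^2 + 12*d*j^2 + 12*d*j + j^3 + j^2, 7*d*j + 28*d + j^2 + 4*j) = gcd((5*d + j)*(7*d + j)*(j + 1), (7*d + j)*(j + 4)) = 7*d + j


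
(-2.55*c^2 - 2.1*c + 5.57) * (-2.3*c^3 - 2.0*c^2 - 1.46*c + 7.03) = 5.865*c^5 + 9.93*c^4 - 4.888*c^3 - 26.0005*c^2 - 22.8952*c + 39.1571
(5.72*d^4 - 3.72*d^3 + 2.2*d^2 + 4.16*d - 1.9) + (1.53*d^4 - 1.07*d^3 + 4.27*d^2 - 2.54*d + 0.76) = 7.25*d^4 - 4.79*d^3 + 6.47*d^2 + 1.62*d - 1.14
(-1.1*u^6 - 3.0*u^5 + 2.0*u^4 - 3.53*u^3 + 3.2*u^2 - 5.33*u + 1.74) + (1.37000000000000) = -1.1*u^6 - 3.0*u^5 + 2.0*u^4 - 3.53*u^3 + 3.2*u^2 - 5.33*u + 3.11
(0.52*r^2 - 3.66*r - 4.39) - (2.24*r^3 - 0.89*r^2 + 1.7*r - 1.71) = -2.24*r^3 + 1.41*r^2 - 5.36*r - 2.68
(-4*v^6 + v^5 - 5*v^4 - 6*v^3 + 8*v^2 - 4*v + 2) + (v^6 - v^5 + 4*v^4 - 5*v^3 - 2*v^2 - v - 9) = -3*v^6 - v^4 - 11*v^3 + 6*v^2 - 5*v - 7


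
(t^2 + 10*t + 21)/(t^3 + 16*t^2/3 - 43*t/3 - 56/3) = 3*(t + 3)/(3*t^2 - 5*t - 8)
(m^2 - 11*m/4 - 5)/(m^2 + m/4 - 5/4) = (m - 4)/(m - 1)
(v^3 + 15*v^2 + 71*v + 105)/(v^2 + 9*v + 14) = (v^2 + 8*v + 15)/(v + 2)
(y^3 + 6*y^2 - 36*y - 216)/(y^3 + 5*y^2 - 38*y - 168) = (y^2 + 12*y + 36)/(y^2 + 11*y + 28)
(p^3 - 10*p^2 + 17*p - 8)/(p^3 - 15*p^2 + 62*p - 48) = (p - 1)/(p - 6)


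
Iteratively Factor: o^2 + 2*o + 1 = (o + 1)*(o + 1)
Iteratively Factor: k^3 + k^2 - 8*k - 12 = (k + 2)*(k^2 - k - 6) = (k + 2)^2*(k - 3)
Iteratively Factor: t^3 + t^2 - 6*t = (t)*(t^2 + t - 6) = t*(t - 2)*(t + 3)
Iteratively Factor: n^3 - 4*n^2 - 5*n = (n - 5)*(n^2 + n) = (n - 5)*(n + 1)*(n)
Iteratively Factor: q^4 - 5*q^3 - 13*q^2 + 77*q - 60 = (q - 1)*(q^3 - 4*q^2 - 17*q + 60) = (q - 3)*(q - 1)*(q^2 - q - 20) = (q - 5)*(q - 3)*(q - 1)*(q + 4)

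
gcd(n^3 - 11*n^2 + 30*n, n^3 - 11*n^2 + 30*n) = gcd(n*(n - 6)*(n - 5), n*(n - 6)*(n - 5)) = n^3 - 11*n^2 + 30*n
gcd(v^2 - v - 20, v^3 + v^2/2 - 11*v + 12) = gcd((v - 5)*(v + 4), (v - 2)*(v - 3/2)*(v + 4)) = v + 4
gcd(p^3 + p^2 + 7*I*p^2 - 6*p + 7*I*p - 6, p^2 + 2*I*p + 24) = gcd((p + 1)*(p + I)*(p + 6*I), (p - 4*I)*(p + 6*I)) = p + 6*I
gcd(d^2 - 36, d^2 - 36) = d^2 - 36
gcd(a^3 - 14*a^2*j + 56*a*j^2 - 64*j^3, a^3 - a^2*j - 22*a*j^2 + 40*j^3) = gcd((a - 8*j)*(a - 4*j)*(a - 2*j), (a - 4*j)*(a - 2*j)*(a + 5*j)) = a^2 - 6*a*j + 8*j^2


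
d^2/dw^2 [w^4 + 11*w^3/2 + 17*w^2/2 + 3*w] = 12*w^2 + 33*w + 17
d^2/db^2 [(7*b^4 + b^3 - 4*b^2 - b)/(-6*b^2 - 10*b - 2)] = (-63*b^6 - 315*b^5 - 588*b^4 - 353*b^3 - 93*b^2 - 12*b - 1)/(27*b^6 + 135*b^5 + 252*b^4 + 215*b^3 + 84*b^2 + 15*b + 1)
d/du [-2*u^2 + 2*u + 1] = 2 - 4*u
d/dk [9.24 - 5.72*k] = -5.72000000000000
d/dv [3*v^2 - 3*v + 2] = 6*v - 3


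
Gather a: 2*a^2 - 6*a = 2*a^2 - 6*a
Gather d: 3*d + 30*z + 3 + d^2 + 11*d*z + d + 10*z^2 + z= d^2 + d*(11*z + 4) + 10*z^2 + 31*z + 3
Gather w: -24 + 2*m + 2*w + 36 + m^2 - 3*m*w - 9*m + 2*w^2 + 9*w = m^2 - 7*m + 2*w^2 + w*(11 - 3*m) + 12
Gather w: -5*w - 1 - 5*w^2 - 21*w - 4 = -5*w^2 - 26*w - 5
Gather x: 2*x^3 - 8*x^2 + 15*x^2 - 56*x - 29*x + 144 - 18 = 2*x^3 + 7*x^2 - 85*x + 126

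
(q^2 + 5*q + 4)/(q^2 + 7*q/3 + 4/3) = 3*(q + 4)/(3*q + 4)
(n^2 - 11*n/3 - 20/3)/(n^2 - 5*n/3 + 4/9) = 3*(3*n^2 - 11*n - 20)/(9*n^2 - 15*n + 4)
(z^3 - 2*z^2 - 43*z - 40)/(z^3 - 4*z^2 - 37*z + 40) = (z + 1)/(z - 1)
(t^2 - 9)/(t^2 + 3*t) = (t - 3)/t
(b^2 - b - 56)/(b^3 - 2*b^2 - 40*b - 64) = (b + 7)/(b^2 + 6*b + 8)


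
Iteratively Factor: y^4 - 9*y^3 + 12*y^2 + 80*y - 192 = (y - 4)*(y^3 - 5*y^2 - 8*y + 48) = (y - 4)^2*(y^2 - y - 12) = (y - 4)^3*(y + 3)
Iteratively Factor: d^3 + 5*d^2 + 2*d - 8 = (d + 4)*(d^2 + d - 2) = (d - 1)*(d + 4)*(d + 2)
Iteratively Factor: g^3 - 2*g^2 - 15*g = (g)*(g^2 - 2*g - 15) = g*(g - 5)*(g + 3)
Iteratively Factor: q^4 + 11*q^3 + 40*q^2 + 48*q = (q + 3)*(q^3 + 8*q^2 + 16*q) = (q + 3)*(q + 4)*(q^2 + 4*q) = (q + 3)*(q + 4)^2*(q)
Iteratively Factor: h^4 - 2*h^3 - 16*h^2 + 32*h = (h + 4)*(h^3 - 6*h^2 + 8*h) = (h - 2)*(h + 4)*(h^2 - 4*h) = (h - 4)*(h - 2)*(h + 4)*(h)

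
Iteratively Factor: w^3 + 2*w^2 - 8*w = (w - 2)*(w^2 + 4*w) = (w - 2)*(w + 4)*(w)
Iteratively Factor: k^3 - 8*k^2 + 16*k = (k - 4)*(k^2 - 4*k) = k*(k - 4)*(k - 4)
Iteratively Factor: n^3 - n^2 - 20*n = (n - 5)*(n^2 + 4*n) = (n - 5)*(n + 4)*(n)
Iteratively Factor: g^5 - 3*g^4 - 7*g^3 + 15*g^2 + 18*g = (g - 3)*(g^4 - 7*g^2 - 6*g) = (g - 3)^2*(g^3 + 3*g^2 + 2*g) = (g - 3)^2*(g + 2)*(g^2 + g) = (g - 3)^2*(g + 1)*(g + 2)*(g)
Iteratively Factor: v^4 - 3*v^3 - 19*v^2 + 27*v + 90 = (v + 2)*(v^3 - 5*v^2 - 9*v + 45) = (v - 3)*(v + 2)*(v^2 - 2*v - 15) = (v - 3)*(v + 2)*(v + 3)*(v - 5)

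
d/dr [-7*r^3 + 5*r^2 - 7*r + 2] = -21*r^2 + 10*r - 7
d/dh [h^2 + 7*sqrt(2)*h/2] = 2*h + 7*sqrt(2)/2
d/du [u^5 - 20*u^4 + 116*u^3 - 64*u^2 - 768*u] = 5*u^4 - 80*u^3 + 348*u^2 - 128*u - 768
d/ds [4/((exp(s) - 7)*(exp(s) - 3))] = 8*(5 - exp(s))*exp(s)/(exp(4*s) - 20*exp(3*s) + 142*exp(2*s) - 420*exp(s) + 441)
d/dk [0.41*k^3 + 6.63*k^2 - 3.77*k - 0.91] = 1.23*k^2 + 13.26*k - 3.77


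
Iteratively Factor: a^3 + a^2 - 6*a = (a + 3)*(a^2 - 2*a) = a*(a + 3)*(a - 2)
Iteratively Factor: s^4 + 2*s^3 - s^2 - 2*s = (s - 1)*(s^3 + 3*s^2 + 2*s) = (s - 1)*(s + 2)*(s^2 + s) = s*(s - 1)*(s + 2)*(s + 1)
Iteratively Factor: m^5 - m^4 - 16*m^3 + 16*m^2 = (m)*(m^4 - m^3 - 16*m^2 + 16*m) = m*(m - 4)*(m^3 + 3*m^2 - 4*m) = m*(m - 4)*(m - 1)*(m^2 + 4*m) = m^2*(m - 4)*(m - 1)*(m + 4)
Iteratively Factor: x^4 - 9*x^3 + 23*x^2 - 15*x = (x - 1)*(x^3 - 8*x^2 + 15*x) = (x - 3)*(x - 1)*(x^2 - 5*x) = x*(x - 3)*(x - 1)*(x - 5)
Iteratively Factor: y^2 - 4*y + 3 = (y - 1)*(y - 3)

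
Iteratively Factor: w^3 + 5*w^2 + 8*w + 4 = (w + 2)*(w^2 + 3*w + 2) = (w + 2)^2*(w + 1)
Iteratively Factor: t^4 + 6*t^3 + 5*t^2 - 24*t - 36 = (t + 3)*(t^3 + 3*t^2 - 4*t - 12) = (t - 2)*(t + 3)*(t^2 + 5*t + 6) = (t - 2)*(t + 3)^2*(t + 2)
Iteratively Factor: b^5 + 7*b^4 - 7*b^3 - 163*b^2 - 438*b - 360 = (b - 5)*(b^4 + 12*b^3 + 53*b^2 + 102*b + 72) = (b - 5)*(b + 3)*(b^3 + 9*b^2 + 26*b + 24) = (b - 5)*(b + 2)*(b + 3)*(b^2 + 7*b + 12) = (b - 5)*(b + 2)*(b + 3)^2*(b + 4)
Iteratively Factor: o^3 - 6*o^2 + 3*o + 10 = (o - 2)*(o^2 - 4*o - 5) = (o - 5)*(o - 2)*(o + 1)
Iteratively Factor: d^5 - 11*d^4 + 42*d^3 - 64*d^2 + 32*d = (d)*(d^4 - 11*d^3 + 42*d^2 - 64*d + 32) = d*(d - 2)*(d^3 - 9*d^2 + 24*d - 16) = d*(d - 4)*(d - 2)*(d^2 - 5*d + 4) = d*(d - 4)*(d - 2)*(d - 1)*(d - 4)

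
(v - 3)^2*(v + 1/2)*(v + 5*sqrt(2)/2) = v^4 - 11*v^3/2 + 5*sqrt(2)*v^3/2 - 55*sqrt(2)*v^2/4 + 6*v^2 + 9*v/2 + 15*sqrt(2)*v + 45*sqrt(2)/4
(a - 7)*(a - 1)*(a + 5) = a^3 - 3*a^2 - 33*a + 35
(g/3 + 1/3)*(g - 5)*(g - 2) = g^3/3 - 2*g^2 + g + 10/3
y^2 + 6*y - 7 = (y - 1)*(y + 7)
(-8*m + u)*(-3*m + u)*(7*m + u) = 168*m^3 - 53*m^2*u - 4*m*u^2 + u^3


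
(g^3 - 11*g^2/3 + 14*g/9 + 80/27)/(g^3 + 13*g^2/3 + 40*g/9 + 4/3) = (9*g^2 - 39*g + 40)/(3*(3*g^2 + 11*g + 6))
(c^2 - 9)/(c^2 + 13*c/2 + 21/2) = 2*(c - 3)/(2*c + 7)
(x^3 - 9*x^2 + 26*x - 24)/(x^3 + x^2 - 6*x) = (x^2 - 7*x + 12)/(x*(x + 3))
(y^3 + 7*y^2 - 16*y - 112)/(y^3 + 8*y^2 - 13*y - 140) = (y + 4)/(y + 5)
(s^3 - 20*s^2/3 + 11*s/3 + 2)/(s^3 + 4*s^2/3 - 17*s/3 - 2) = (s^2 - 7*s + 6)/(s^2 + s - 6)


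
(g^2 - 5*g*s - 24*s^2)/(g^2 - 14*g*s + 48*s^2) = (-g - 3*s)/(-g + 6*s)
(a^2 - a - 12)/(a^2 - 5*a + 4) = (a + 3)/(a - 1)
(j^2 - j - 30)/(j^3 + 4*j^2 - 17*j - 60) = (j - 6)/(j^2 - j - 12)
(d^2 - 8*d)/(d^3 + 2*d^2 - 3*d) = (d - 8)/(d^2 + 2*d - 3)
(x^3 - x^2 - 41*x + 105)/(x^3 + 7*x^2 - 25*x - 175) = (x - 3)/(x + 5)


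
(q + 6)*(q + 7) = q^2 + 13*q + 42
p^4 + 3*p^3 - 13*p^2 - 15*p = p*(p - 3)*(p + 1)*(p + 5)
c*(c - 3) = c^2 - 3*c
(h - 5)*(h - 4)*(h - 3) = h^3 - 12*h^2 + 47*h - 60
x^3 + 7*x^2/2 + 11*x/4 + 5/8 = (x + 1/2)^2*(x + 5/2)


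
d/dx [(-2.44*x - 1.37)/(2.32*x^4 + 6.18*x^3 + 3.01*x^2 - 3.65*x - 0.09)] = (16.9824*x^4 + 42.872*x^3 + 32.7442*x^2 + 8.2474*x - 4.7809)/(5.3824*x^8 + 28.6752*x^7 + 52.1588*x^6 + 20.2676*x^5 - 36.4715*x^4 - 23.0854*x^3 + 12.7807*x^2 + 0.657*x + 0.0081)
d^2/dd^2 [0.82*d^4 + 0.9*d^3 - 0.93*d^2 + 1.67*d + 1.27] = 9.84*d^2 + 5.4*d - 1.86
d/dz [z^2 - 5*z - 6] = 2*z - 5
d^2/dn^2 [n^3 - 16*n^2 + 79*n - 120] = 6*n - 32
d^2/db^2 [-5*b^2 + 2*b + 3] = -10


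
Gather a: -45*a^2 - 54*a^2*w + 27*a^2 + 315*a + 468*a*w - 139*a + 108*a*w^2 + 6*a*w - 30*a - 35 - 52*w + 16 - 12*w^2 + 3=a^2*(-54*w - 18) + a*(108*w^2 + 474*w + 146) - 12*w^2 - 52*w - 16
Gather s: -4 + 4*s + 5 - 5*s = 1 - s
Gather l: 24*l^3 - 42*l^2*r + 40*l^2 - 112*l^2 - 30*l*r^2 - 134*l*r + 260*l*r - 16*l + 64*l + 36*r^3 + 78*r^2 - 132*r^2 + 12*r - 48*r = 24*l^3 + l^2*(-42*r - 72) + l*(-30*r^2 + 126*r + 48) + 36*r^3 - 54*r^2 - 36*r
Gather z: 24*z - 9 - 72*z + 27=18 - 48*z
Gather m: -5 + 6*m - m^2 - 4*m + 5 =-m^2 + 2*m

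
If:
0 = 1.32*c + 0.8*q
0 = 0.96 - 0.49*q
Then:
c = -1.19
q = 1.96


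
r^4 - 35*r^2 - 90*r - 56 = (r - 7)*(r + 1)*(r + 2)*(r + 4)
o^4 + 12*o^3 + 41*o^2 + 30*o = o*(o + 1)*(o + 5)*(o + 6)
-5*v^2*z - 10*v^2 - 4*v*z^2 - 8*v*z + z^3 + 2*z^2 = (-5*v + z)*(v + z)*(z + 2)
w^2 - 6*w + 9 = (w - 3)^2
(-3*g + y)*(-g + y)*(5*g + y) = 15*g^3 - 17*g^2*y + g*y^2 + y^3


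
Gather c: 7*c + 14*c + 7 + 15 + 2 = 21*c + 24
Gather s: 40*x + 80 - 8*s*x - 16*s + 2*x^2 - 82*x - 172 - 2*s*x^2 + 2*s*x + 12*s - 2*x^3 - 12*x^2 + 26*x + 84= s*(-2*x^2 - 6*x - 4) - 2*x^3 - 10*x^2 - 16*x - 8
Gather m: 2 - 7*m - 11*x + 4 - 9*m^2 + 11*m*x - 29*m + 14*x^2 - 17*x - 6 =-9*m^2 + m*(11*x - 36) + 14*x^2 - 28*x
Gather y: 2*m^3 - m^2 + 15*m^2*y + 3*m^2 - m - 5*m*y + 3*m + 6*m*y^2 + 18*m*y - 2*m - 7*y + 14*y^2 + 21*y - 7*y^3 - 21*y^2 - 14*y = 2*m^3 + 2*m^2 - 7*y^3 + y^2*(6*m - 7) + y*(15*m^2 + 13*m)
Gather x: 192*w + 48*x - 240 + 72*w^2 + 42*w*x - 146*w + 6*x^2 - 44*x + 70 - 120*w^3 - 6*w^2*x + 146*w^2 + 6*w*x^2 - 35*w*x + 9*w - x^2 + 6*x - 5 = -120*w^3 + 218*w^2 + 55*w + x^2*(6*w + 5) + x*(-6*w^2 + 7*w + 10) - 175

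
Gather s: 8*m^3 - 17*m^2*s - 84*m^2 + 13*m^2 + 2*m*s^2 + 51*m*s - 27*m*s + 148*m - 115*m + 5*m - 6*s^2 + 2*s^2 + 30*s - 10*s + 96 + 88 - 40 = 8*m^3 - 71*m^2 + 38*m + s^2*(2*m - 4) + s*(-17*m^2 + 24*m + 20) + 144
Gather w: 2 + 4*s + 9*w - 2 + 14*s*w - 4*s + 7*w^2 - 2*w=7*w^2 + w*(14*s + 7)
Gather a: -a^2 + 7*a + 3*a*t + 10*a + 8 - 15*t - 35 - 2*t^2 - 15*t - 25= -a^2 + a*(3*t + 17) - 2*t^2 - 30*t - 52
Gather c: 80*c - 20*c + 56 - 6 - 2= 60*c + 48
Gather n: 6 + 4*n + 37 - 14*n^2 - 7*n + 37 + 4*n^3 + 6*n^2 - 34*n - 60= 4*n^3 - 8*n^2 - 37*n + 20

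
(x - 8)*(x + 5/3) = x^2 - 19*x/3 - 40/3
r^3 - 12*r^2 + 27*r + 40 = (r - 8)*(r - 5)*(r + 1)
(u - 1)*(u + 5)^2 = u^3 + 9*u^2 + 15*u - 25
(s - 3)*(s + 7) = s^2 + 4*s - 21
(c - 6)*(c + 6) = c^2 - 36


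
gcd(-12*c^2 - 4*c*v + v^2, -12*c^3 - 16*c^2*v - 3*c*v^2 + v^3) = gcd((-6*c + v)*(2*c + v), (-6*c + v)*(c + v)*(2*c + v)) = -12*c^2 - 4*c*v + v^2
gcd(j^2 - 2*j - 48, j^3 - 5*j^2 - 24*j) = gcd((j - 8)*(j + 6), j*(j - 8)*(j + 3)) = j - 8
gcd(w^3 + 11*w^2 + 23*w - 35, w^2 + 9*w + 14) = w + 7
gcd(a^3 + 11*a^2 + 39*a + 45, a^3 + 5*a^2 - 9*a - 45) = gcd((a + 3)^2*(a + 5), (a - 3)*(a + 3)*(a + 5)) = a^2 + 8*a + 15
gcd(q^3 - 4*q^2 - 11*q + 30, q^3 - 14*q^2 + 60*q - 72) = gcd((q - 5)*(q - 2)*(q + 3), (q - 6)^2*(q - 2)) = q - 2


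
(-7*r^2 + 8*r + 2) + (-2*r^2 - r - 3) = -9*r^2 + 7*r - 1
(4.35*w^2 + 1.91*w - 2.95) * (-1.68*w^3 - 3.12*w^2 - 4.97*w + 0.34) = -7.308*w^5 - 16.7808*w^4 - 22.6227*w^3 + 1.1903*w^2 + 15.3109*w - 1.003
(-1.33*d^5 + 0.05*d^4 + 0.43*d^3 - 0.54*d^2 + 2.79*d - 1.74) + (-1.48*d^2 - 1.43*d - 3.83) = -1.33*d^5 + 0.05*d^4 + 0.43*d^3 - 2.02*d^2 + 1.36*d - 5.57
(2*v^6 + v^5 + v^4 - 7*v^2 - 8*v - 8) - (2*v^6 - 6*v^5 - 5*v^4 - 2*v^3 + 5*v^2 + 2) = 7*v^5 + 6*v^4 + 2*v^3 - 12*v^2 - 8*v - 10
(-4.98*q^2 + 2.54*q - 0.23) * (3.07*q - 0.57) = -15.2886*q^3 + 10.6364*q^2 - 2.1539*q + 0.1311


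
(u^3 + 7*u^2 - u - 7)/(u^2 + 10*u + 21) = (u^2 - 1)/(u + 3)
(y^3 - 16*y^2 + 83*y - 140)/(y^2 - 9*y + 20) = y - 7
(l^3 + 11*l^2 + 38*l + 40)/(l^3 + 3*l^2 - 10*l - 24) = (l + 5)/(l - 3)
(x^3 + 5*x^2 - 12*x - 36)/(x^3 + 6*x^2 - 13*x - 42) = (x + 6)/(x + 7)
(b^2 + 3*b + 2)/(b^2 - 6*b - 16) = (b + 1)/(b - 8)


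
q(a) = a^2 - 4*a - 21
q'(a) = 2*a - 4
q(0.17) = -21.65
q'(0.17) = -3.66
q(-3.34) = 3.52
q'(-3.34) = -10.68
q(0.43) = -22.54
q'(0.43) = -3.14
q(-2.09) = -8.27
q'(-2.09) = -8.18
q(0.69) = -23.28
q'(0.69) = -2.62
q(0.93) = -23.86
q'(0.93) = -2.14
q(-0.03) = -20.88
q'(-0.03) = -4.06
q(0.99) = -23.98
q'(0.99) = -2.02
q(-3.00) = 0.00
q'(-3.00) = -10.00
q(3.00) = -24.00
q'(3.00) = 2.00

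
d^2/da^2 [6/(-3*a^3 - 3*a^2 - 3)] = 4*(-a^2*(3*a + 2)^2 + (3*a + 1)*(a^3 + a^2 + 1))/(a^3 + a^2 + 1)^3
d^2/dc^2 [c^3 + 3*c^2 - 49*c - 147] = 6*c + 6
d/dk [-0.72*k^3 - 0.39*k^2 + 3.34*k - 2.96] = -2.16*k^2 - 0.78*k + 3.34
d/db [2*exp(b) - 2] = 2*exp(b)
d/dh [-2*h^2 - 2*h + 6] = -4*h - 2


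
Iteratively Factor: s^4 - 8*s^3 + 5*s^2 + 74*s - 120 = (s - 2)*(s^3 - 6*s^2 - 7*s + 60) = (s - 5)*(s - 2)*(s^2 - s - 12) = (s - 5)*(s - 4)*(s - 2)*(s + 3)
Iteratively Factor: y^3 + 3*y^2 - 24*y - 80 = (y - 5)*(y^2 + 8*y + 16) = (y - 5)*(y + 4)*(y + 4)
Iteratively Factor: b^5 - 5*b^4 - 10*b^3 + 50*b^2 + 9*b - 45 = (b - 3)*(b^4 - 2*b^3 - 16*b^2 + 2*b + 15) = (b - 3)*(b - 1)*(b^3 - b^2 - 17*b - 15) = (b - 3)*(b - 1)*(b + 3)*(b^2 - 4*b - 5) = (b - 3)*(b - 1)*(b + 1)*(b + 3)*(b - 5)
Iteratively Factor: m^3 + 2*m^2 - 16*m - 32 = (m + 4)*(m^2 - 2*m - 8) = (m + 2)*(m + 4)*(m - 4)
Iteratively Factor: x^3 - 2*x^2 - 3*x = (x)*(x^2 - 2*x - 3) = x*(x - 3)*(x + 1)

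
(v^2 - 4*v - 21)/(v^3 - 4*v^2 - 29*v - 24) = (v - 7)/(v^2 - 7*v - 8)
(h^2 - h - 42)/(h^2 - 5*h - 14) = (h + 6)/(h + 2)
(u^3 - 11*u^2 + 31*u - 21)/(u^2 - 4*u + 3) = u - 7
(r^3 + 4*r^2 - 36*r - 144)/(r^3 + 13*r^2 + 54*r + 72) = (r - 6)/(r + 3)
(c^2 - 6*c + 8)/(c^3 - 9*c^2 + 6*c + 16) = (c - 4)/(c^2 - 7*c - 8)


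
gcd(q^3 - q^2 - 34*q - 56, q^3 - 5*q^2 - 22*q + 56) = q^2 - 3*q - 28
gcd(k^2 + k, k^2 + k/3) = k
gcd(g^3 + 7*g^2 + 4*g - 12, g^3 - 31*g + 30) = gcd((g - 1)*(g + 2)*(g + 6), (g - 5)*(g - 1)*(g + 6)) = g^2 + 5*g - 6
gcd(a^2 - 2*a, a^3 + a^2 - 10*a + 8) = a - 2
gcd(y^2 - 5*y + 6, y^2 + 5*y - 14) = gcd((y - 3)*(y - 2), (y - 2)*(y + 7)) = y - 2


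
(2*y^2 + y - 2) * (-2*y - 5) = -4*y^3 - 12*y^2 - y + 10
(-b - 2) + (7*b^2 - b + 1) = 7*b^2 - 2*b - 1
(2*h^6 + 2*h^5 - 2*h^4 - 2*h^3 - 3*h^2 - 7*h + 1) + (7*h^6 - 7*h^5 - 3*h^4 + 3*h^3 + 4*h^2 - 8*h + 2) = 9*h^6 - 5*h^5 - 5*h^4 + h^3 + h^2 - 15*h + 3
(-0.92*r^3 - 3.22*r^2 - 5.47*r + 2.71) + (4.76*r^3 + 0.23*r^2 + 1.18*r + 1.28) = 3.84*r^3 - 2.99*r^2 - 4.29*r + 3.99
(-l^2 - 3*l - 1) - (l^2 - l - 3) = -2*l^2 - 2*l + 2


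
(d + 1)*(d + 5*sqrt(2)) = d^2 + d + 5*sqrt(2)*d + 5*sqrt(2)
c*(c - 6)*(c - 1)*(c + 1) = c^4 - 6*c^3 - c^2 + 6*c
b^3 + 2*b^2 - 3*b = b*(b - 1)*(b + 3)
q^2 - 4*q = q*(q - 4)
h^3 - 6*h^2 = h^2*(h - 6)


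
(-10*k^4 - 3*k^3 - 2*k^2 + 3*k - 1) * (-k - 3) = 10*k^5 + 33*k^4 + 11*k^3 + 3*k^2 - 8*k + 3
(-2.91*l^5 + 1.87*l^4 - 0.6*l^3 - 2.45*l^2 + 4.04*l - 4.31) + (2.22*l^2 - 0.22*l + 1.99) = -2.91*l^5 + 1.87*l^4 - 0.6*l^3 - 0.23*l^2 + 3.82*l - 2.32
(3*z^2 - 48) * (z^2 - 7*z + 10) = 3*z^4 - 21*z^3 - 18*z^2 + 336*z - 480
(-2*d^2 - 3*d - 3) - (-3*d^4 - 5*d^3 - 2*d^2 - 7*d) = 3*d^4 + 5*d^3 + 4*d - 3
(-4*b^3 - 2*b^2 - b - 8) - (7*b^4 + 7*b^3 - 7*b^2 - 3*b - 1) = -7*b^4 - 11*b^3 + 5*b^2 + 2*b - 7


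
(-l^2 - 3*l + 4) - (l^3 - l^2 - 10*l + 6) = -l^3 + 7*l - 2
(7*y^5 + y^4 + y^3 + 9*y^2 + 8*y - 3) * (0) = 0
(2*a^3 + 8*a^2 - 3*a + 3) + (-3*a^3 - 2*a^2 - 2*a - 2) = -a^3 + 6*a^2 - 5*a + 1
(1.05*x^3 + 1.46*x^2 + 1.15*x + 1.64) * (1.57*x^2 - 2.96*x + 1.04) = 1.6485*x^5 - 0.8158*x^4 - 1.4241*x^3 + 0.6892*x^2 - 3.6584*x + 1.7056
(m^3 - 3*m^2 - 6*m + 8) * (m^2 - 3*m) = m^5 - 6*m^4 + 3*m^3 + 26*m^2 - 24*m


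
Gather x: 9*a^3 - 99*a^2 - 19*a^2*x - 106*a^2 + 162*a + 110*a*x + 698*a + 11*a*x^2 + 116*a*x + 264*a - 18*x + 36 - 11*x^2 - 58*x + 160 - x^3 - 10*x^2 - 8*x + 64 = 9*a^3 - 205*a^2 + 1124*a - x^3 + x^2*(11*a - 21) + x*(-19*a^2 + 226*a - 84) + 260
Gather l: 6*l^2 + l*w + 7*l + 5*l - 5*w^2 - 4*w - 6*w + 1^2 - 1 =6*l^2 + l*(w + 12) - 5*w^2 - 10*w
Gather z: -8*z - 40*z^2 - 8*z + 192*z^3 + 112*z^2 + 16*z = 192*z^3 + 72*z^2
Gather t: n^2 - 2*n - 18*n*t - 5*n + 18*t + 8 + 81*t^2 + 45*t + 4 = n^2 - 7*n + 81*t^2 + t*(63 - 18*n) + 12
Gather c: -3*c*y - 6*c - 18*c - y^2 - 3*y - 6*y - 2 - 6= c*(-3*y - 24) - y^2 - 9*y - 8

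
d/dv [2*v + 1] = 2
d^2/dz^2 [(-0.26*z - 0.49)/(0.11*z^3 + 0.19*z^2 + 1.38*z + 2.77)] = (-0.018876*z^5 - 0.103752*z^4 - 0.103692*z^3 + 0.398238*z^2 + 0.945978000000001*z + 0.637214000000001)/(0.001331*z^9 + 0.006897*z^8 + 0.062007*z^7 + 0.280462*z^6 + 1.125264*z^5 + 3.908415*z^4 + 9.517893*z^3 + 20.199117*z^2 + 31.765806*z + 21.253933)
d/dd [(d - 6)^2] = 2*d - 12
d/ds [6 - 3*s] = -3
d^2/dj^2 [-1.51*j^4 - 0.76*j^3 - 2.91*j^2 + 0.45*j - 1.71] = -18.12*j^2 - 4.56*j - 5.82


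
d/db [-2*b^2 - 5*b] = -4*b - 5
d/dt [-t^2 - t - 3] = -2*t - 1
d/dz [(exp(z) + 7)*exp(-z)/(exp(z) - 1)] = (-exp(2*z) - 14*exp(z) + 7)*exp(-z)/(exp(2*z) - 2*exp(z) + 1)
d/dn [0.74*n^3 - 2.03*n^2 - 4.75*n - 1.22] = 2.22*n^2 - 4.06*n - 4.75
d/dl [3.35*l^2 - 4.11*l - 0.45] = 6.7*l - 4.11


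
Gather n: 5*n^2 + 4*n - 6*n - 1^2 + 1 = 5*n^2 - 2*n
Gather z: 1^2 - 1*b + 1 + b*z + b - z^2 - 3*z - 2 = -z^2 + z*(b - 3)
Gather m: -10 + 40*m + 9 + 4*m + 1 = 44*m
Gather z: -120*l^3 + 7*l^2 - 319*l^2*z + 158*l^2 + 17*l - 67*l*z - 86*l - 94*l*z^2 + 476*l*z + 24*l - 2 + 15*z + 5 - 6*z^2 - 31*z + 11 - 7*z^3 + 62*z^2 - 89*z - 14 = -120*l^3 + 165*l^2 - 45*l - 7*z^3 + z^2*(56 - 94*l) + z*(-319*l^2 + 409*l - 105)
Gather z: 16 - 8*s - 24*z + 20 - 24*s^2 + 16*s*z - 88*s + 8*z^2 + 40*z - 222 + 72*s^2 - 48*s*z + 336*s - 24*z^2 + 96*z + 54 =48*s^2 + 240*s - 16*z^2 + z*(112 - 32*s) - 132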